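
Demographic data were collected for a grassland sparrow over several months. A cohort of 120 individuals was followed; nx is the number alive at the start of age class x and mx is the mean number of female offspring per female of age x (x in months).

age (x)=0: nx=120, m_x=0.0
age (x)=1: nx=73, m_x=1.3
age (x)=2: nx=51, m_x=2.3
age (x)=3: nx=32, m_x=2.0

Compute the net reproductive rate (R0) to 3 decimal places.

2.302

lx = nx/n0 = nx/120: 1, 0.60833…, 0.425, 0.26667…
lx·mx by age: 0, 0.790833…, 0.9775, 0.533333…
R0 = Σ lx·mx = 2.301667… → 2.302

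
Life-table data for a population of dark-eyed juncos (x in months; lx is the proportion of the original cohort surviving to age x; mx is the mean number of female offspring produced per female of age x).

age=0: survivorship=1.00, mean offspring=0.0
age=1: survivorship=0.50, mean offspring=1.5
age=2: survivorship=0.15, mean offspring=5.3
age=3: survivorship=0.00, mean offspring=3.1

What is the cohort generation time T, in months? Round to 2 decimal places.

lx·mx: 0, 0.75, 0.795, 0 → R0 = 1.545
x·lx·mx: 0, 0.75, 1.59, 0 → Σ = 2.34
T = 2.34 / 1.545 = 1.514563… → 1.51

1.51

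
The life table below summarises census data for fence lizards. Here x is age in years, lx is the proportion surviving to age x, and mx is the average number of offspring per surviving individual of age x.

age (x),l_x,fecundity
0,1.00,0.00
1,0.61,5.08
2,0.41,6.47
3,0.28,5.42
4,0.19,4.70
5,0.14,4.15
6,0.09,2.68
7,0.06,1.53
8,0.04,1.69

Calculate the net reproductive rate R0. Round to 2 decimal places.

9.14

lx·mx by age: 0, 3.0988, 2.6527, 1.5176, 0.893, 0.581, 0.2412, 0.0918, 0.0676
R0 = Σ lx·mx = 9.1437 → 9.14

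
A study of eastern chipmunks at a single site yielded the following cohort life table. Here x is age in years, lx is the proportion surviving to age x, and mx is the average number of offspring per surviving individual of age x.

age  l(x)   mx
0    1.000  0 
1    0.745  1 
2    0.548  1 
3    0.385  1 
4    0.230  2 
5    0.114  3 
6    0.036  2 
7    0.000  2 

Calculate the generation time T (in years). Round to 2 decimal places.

2.73

lx·mx: 0, 0.745, 0.548, 0.385, 0.46, 0.342, 0.072, 0 → R0 = 2.552
x·lx·mx: 0, 0.745, 1.096, 1.155, 1.84, 1.71, 0.432, 0 → Σ = 6.978
T = 6.978 / 2.552 = 2.734326… → 2.73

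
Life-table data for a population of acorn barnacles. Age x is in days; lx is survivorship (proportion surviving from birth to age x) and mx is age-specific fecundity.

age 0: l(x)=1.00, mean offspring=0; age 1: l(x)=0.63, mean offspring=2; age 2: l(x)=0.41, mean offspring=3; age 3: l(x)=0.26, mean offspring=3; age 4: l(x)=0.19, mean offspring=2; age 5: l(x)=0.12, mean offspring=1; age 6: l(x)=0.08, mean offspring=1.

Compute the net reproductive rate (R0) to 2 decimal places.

lx·mx by age: 0, 1.26, 1.23, 0.78, 0.38, 0.12, 0.08
R0 = Σ lx·mx = 3.85 → 3.85

3.85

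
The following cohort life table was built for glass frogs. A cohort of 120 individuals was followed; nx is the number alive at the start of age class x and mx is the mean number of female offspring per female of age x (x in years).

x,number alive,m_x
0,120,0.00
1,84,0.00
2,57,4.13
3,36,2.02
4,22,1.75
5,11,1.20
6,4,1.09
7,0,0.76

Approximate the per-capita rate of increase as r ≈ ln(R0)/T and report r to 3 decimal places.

0.432

lx = nx/n0 = nx/120: 1, 0.7, 0.475, 0.3, 0.18333…, 0.09167…, 0.03333…, 0
R0 = Σ lx·mx = 0 + 0 + 1.96175 + 0.606 + 0.32083… + 0.11… + 0.03633… + 0 = 3.034917…
Σ x·lx·mx = 7.792833…; T = 7.792833…/3.034917… = 2.56773…
r ≈ ln(R0)/T = ln(3.034917…)/2.56773… = 0.43236… → 0.432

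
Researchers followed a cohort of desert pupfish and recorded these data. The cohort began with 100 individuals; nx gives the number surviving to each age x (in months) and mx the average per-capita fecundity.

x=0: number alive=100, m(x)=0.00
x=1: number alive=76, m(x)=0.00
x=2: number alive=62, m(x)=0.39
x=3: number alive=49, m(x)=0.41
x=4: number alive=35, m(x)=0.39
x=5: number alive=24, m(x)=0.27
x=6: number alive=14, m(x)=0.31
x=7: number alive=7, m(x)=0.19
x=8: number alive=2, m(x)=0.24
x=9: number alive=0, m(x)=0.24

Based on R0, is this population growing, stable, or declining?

lx = nx/n0 = nx/100: 1, 0.76, 0.62, 0.49, 0.35, 0.24, 0.14, 0.07, 0.02, 0
R0 = Σ lx·mx = 0 + 0 + 0.2418 + 0.2009 + 0.1365 + 0.0648 + 0.0434 + 0.0133 + 0.0048 + 0 = 0.7055
R0 < 1, so the population is declining.

declining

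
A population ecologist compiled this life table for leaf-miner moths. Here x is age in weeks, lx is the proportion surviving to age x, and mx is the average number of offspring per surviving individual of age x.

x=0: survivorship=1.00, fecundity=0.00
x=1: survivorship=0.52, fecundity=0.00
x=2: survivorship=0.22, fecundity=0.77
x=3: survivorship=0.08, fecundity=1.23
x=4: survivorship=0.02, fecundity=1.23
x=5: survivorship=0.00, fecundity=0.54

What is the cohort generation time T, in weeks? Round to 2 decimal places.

lx·mx: 0, 0, 0.1694, 0.0984, 0.0246, 0 → R0 = 0.2924
x·lx·mx: 0, 0, 0.3388, 0.2952, 0.0984, 0 → Σ = 0.7324
T = 0.7324 / 0.2924 = 2.504788… → 2.50

2.50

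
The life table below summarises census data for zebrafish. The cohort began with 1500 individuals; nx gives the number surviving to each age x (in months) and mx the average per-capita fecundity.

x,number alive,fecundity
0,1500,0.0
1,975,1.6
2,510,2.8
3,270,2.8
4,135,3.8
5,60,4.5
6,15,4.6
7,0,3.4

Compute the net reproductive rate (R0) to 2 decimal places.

3.06

lx = nx/n0 = nx/1500: 1, 0.65, 0.34, 0.18, 0.09, 0.04, 0.01, 0
lx·mx by age: 0, 1.04, 0.952, 0.504, 0.342, 0.18, 0.046, 0
R0 = Σ lx·mx = 3.064 → 3.06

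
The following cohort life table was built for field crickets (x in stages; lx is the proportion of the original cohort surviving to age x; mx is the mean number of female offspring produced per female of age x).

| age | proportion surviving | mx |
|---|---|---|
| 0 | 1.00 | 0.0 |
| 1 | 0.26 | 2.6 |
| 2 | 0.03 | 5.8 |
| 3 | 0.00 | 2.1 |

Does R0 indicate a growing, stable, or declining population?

declining

R0 = Σ lx·mx = 0 + 0.676 + 0.174 + 0 = 0.85
R0 < 1, so the population is declining.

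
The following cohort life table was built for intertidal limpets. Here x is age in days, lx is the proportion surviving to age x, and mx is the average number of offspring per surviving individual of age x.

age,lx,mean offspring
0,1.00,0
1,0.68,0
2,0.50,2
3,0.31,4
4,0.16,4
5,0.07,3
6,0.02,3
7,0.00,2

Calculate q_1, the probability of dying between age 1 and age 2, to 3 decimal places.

0.265

q_1 = (l_1 − l_2) / l_1 = (0.68 − 0.5) / 0.68
     = 0.18 / 0.68 = 0.264706… → 0.265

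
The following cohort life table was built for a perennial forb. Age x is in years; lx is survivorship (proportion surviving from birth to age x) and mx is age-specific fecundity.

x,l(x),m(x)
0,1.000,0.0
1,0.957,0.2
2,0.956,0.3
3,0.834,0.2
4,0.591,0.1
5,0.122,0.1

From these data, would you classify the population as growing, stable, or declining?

R0 = Σ lx·mx = 0 + 0.1914 + 0.2868 + 0.1668 + 0.0591 + 0.0122 = 0.7163
R0 < 1, so the population is declining.

declining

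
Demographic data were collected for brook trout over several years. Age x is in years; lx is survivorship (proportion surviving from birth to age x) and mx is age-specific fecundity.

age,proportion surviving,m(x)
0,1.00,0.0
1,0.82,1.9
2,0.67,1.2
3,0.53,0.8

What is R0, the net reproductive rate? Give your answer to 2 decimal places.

2.79

lx·mx by age: 0, 1.558, 0.804, 0.424
R0 = Σ lx·mx = 2.786 → 2.79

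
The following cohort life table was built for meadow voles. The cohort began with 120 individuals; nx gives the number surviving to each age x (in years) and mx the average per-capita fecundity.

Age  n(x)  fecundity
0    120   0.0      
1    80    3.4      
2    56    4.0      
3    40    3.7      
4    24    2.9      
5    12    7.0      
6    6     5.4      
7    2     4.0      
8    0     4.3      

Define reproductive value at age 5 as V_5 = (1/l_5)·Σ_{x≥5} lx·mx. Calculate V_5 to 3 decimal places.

lx = nx/n0 = nx/120: 1, 0.66667…, 0.46667…, 0.33333…, 0.2, 0.1, 0.05, 0.01667…, 0
lx·mx for x ≥ 5: 0.7, 0.27, 0.066667…, 0 → sum = 1.036667…
V_5 = 1.036667… / l_5 = 1.036667… / 0.1 = 10.366667… → 10.367

10.367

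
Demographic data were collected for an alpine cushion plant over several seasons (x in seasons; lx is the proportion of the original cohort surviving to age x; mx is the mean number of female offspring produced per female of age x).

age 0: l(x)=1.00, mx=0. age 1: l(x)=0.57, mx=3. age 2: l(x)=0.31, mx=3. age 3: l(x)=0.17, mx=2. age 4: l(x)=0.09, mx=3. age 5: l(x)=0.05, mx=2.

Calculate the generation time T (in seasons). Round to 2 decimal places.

lx·mx: 0, 1.71, 0.93, 0.34, 0.27, 0.1 → R0 = 3.35
x·lx·mx: 0, 1.71, 1.86, 1.02, 1.08, 0.5 → Σ = 6.17
T = 6.17 / 3.35 = 1.841791… → 1.84

1.84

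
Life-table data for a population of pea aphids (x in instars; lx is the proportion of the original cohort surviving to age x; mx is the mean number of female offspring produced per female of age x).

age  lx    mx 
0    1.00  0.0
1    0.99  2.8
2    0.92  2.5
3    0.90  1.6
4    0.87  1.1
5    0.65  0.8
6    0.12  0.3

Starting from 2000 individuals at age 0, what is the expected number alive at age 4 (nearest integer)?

1740

Expected survivors = N0 · l_4 = 2000 × 0.87 = 1740 → 1740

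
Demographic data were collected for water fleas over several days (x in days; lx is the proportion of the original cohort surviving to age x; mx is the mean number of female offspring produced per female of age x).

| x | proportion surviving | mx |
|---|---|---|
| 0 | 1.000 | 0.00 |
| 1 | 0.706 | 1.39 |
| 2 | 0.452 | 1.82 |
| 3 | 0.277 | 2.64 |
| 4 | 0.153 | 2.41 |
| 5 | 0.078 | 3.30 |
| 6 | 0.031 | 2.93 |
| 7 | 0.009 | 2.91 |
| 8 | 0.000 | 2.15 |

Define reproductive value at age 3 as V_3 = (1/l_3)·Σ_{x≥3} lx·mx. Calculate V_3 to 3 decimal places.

5.323

lx·mx for x ≥ 3: 0.73128, 0.36873, 0.2574, 0.09083, 0.02619, 0 → sum = 1.47443
V_3 = 1.47443 / l_3 = 1.47443 / 0.277 = 5.322852… → 5.323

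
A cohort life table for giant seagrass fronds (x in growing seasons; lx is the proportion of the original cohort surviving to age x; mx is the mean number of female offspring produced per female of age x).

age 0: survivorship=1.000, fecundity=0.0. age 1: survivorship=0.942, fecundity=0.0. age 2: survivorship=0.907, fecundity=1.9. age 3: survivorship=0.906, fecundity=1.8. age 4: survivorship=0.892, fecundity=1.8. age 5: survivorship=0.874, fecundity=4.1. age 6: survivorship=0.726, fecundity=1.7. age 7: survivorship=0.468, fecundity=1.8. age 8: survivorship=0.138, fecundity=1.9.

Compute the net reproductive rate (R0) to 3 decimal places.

10.882

lx·mx by age: 0, 0, 1.7233, 1.6308, 1.6056, 3.5834, 1.2342, 0.8424, 0.2622
R0 = Σ lx·mx = 10.8819 → 10.882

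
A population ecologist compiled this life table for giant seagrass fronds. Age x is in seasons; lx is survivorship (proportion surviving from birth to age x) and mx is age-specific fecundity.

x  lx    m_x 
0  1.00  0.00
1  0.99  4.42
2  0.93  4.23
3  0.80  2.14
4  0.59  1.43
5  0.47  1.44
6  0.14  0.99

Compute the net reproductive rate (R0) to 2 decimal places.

lx·mx by age: 0, 4.3758, 3.9339, 1.712, 0.8437, 0.6768, 0.1386
R0 = Σ lx·mx = 11.6808 → 11.68

11.68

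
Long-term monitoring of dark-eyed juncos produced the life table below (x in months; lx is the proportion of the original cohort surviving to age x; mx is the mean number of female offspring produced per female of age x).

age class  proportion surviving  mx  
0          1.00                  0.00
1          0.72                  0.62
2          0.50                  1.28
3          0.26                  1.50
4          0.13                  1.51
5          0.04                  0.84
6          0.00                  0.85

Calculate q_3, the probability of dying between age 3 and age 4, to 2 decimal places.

q_3 = (l_3 − l_4) / l_3 = (0.26 − 0.13) / 0.26
     = 0.13 / 0.26 = 0.5 → 0.50

0.50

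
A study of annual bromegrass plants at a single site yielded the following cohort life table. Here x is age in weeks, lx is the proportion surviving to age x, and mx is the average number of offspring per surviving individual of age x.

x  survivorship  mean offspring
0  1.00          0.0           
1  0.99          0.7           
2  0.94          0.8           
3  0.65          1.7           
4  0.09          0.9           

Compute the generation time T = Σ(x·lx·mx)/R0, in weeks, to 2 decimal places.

lx·mx: 0, 0.693, 0.752, 1.105, 0.081 → R0 = 2.631
x·lx·mx: 0, 0.693, 1.504, 3.315, 0.324 → Σ = 5.836
T = 5.836 / 2.631 = 2.218168… → 2.22

2.22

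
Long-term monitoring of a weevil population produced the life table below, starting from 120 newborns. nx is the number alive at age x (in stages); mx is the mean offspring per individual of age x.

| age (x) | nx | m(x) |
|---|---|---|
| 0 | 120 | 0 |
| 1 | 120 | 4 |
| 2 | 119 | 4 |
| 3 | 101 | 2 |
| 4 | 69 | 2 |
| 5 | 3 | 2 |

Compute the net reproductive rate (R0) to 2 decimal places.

10.85

lx = nx/n0 = nx/120: 1, 1, 0.99167…, 0.84167…, 0.575, 0.025
lx·mx by age: 0, 4, 3.966667…, 1.683333…, 1.15, 0.05
R0 = Σ lx·mx = 10.85… → 10.85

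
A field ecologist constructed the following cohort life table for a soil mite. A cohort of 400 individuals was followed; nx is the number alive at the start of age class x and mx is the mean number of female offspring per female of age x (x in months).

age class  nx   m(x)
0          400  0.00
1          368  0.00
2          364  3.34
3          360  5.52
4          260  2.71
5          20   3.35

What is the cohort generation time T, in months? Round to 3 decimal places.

2.905

lx = nx/n0 = nx/400: 1, 0.92, 0.91, 0.9, 0.65, 0.05
lx·mx: 0, 0, 3.0394, 4.968, 1.7615, 0.1675 → R0 = 9.9364
x·lx·mx: 0, 0, 6.0788, 14.904, 7.046, 0.8375 → Σ = 28.8663
T = 28.8663 / 9.9364 = 2.905106… → 2.905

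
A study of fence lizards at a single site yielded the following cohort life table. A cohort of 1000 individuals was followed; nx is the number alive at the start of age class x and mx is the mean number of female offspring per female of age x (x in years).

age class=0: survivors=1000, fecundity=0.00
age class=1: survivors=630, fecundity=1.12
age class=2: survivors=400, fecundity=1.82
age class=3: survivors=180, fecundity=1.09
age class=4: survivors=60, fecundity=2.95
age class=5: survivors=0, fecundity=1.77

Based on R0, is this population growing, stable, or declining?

growing

lx = nx/n0 = nx/1000: 1, 0.63, 0.4, 0.18, 0.06, 0
R0 = Σ lx·mx = 0 + 0.7056 + 0.728 + 0.1962 + 0.177 + 0 = 1.8068
R0 > 1, so the population is growing.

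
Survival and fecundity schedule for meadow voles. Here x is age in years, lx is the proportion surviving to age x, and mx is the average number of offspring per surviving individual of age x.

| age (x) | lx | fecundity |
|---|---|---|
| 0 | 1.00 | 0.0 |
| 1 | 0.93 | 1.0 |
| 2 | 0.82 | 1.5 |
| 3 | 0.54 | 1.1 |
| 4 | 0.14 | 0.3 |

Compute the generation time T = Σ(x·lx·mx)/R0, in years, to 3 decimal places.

1.910

lx·mx: 0, 0.93, 1.23, 0.594, 0.042 → R0 = 2.796
x·lx·mx: 0, 0.93, 2.46, 1.782, 0.168 → Σ = 5.34
T = 5.34 / 2.796 = 1.909871… → 1.910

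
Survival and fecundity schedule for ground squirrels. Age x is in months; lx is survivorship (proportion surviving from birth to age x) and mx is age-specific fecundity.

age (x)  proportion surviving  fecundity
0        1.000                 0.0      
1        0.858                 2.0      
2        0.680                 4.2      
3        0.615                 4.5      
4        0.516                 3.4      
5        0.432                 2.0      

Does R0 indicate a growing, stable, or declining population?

growing

R0 = Σ lx·mx = 0 + 1.716 + 2.856 + 2.7675 + 1.7544 + 0.864 = 9.9579
R0 > 1, so the population is growing.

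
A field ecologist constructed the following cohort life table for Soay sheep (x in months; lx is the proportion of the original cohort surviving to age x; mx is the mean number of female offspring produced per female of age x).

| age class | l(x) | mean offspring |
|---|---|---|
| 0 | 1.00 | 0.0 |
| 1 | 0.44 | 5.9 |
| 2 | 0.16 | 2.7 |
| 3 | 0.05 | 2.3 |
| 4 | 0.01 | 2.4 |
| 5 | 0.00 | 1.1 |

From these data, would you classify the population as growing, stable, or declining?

growing

R0 = Σ lx·mx = 0 + 2.596 + 0.432 + 0.115 + 0.024 + 0 = 3.167
R0 > 1, so the population is growing.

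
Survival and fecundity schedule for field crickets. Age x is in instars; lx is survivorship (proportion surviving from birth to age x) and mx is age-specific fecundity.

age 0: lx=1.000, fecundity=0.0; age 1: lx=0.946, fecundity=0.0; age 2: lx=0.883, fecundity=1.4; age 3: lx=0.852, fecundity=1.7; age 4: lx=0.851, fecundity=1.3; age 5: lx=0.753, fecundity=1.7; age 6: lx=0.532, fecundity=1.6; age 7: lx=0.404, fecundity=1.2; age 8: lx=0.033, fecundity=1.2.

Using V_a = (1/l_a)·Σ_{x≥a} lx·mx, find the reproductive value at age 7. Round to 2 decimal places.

1.30

lx·mx for x ≥ 7: 0.4848, 0.0396 → sum = 0.5244
V_7 = 0.5244 / l_7 = 0.5244 / 0.404 = 1.29802… → 1.30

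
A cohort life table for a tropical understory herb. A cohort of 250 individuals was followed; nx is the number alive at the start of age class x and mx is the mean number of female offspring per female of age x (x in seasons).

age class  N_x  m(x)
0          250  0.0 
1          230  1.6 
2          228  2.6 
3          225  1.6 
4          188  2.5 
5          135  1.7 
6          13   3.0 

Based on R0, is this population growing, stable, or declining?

growing

lx = nx/n0 = nx/250: 1, 0.92, 0.912, 0.9, 0.752, 0.54, 0.052
R0 = Σ lx·mx = 0 + 1.472 + 2.3712 + 1.44 + 1.88 + 0.918 + 0.156 = 8.2372
R0 > 1, so the population is growing.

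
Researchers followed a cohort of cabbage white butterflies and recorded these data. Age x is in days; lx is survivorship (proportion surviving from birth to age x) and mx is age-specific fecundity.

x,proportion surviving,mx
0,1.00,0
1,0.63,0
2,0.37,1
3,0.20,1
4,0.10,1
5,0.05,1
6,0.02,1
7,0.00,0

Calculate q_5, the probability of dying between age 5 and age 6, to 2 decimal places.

0.60

q_5 = (l_5 − l_6) / l_5 = (0.05 − 0.02) / 0.05
     = 0.03 / 0.05 = 0.6 → 0.60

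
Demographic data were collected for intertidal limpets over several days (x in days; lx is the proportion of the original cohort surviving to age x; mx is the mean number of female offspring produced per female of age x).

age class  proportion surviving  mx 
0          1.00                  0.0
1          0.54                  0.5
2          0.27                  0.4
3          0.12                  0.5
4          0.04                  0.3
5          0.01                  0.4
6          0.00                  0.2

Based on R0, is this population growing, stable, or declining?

R0 = Σ lx·mx = 0 + 0.27 + 0.108 + 0.06 + 0.012 + 0.004 + 0 = 0.454
R0 < 1, so the population is declining.

declining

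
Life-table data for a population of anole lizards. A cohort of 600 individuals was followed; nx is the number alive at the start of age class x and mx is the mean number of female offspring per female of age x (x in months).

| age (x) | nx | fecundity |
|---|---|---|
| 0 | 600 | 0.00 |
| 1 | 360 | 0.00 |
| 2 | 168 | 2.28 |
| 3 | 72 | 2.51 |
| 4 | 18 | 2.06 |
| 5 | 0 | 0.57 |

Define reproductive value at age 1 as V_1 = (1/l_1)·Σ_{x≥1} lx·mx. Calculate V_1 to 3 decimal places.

lx = nx/n0 = nx/600: 1, 0.6, 0.28, 0.12, 0.03, 0
lx·mx for x ≥ 1: 0, 0.6384, 0.3012, 0.0618, 0 → sum = 1.0014
V_1 = 1.0014 / l_1 = 1.0014 / 0.6 = 1.669 → 1.669

1.669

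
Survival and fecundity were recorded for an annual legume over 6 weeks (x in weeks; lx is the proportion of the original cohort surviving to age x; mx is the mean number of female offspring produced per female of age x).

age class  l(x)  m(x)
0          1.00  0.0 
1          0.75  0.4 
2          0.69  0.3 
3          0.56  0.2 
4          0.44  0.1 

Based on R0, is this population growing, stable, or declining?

declining

R0 = Σ lx·mx = 0 + 0.3 + 0.207 + 0.112 + 0.044 = 0.663
R0 < 1, so the population is declining.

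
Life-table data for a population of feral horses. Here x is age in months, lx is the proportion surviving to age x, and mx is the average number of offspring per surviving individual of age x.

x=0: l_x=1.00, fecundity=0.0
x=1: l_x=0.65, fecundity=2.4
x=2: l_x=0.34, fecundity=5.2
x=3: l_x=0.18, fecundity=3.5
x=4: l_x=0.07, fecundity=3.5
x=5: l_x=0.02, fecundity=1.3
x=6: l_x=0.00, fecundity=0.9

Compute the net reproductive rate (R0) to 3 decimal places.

4.229

lx·mx by age: 0, 1.56, 1.768, 0.63, 0.245, 0.026, 0
R0 = Σ lx·mx = 4.229 → 4.229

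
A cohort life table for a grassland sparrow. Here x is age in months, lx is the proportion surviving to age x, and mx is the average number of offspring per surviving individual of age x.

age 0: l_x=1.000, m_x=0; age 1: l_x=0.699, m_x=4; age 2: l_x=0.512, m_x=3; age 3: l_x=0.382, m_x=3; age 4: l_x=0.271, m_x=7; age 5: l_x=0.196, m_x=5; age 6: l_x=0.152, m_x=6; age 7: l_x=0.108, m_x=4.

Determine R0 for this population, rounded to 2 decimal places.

lx·mx by age: 0, 2.796, 1.536, 1.146, 1.897, 0.98, 0.912, 0.432
R0 = Σ lx·mx = 9.699 → 9.70

9.70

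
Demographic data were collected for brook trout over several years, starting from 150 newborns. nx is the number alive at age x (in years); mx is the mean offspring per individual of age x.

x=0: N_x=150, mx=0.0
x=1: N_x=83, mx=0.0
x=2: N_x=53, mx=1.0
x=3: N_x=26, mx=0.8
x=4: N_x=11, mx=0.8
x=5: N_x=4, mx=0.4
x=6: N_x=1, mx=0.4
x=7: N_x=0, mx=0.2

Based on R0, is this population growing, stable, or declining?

declining

lx = nx/n0 = nx/150: 1, 0.55333…, 0.35333…, 0.17333…, 0.07333…, 0.02667…, 0.00667…, 0
R0 = Σ lx·mx = 0 + 0 + 0.353333… + 0.138667… + 0.058667… + 0.010667… + 0.002667… + 0 = 0.564…
R0 < 1, so the population is declining.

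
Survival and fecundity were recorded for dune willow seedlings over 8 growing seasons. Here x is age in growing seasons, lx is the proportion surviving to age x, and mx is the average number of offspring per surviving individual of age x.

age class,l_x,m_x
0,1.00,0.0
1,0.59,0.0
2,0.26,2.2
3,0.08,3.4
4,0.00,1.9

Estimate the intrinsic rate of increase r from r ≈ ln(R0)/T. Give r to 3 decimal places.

R0 = Σ lx·mx = 0 + 0 + 0.572 + 0.272 + 0 = 0.844
Σ x·lx·mx = 1.96; T = 1.96/0.844 = 2.32227…
r ≈ ln(R0)/T = ln(0.844)/2.32227… = -0.07303… → -0.073

-0.073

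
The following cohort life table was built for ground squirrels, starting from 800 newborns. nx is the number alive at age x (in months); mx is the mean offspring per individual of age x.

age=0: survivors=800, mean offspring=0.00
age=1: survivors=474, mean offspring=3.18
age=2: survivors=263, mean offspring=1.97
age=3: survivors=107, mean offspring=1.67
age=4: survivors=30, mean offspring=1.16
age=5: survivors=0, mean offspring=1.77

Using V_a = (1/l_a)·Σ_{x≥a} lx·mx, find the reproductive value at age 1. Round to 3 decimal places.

lx = nx/n0 = nx/800: 1, 0.5925, 0.32875, 0.13375, 0.0375, 0
lx·mx for x ≥ 1: 1.88415, 0.647638…, 0.223363…, 0.0435, 0 → sum = 2.79865…
V_1 = 2.79865… / l_1 = 2.79865… / 0.5925 = 4.72346… → 4.723

4.723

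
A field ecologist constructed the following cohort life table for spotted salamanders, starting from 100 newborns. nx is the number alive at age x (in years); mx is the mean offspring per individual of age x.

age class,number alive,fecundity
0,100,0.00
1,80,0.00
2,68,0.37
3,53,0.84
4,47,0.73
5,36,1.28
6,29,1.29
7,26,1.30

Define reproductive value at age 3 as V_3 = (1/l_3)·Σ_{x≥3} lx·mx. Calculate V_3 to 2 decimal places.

3.70

lx = nx/n0 = nx/100: 1, 0.8, 0.68, 0.53, 0.47, 0.36, 0.29, 0.26
lx·mx for x ≥ 3: 0.4452, 0.3431, 0.4608, 0.3741, 0.338 → sum = 1.9612
V_3 = 1.9612 / l_3 = 1.9612 / 0.53 = 3.700377… → 3.70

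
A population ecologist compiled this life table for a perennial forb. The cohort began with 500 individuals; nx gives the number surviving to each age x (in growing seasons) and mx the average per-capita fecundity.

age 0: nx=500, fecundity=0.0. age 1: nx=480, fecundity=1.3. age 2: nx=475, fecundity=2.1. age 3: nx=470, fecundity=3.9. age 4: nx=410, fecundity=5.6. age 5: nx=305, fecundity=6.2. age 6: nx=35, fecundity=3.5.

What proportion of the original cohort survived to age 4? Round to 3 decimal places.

l_4 = n_4/n_0 = 410/500 = 0.82 → 0.820

0.820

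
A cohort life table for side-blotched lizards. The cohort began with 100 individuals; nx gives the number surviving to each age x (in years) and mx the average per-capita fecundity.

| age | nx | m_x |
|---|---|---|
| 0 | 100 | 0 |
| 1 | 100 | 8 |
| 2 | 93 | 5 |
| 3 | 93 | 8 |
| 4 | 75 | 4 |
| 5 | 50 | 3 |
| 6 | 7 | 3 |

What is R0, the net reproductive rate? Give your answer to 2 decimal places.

24.80

lx = nx/n0 = nx/100: 1, 1, 0.93, 0.93, 0.75, 0.5, 0.07
lx·mx by age: 0, 8, 4.65, 7.44, 3, 1.5, 0.21
R0 = Σ lx·mx = 24.8 → 24.80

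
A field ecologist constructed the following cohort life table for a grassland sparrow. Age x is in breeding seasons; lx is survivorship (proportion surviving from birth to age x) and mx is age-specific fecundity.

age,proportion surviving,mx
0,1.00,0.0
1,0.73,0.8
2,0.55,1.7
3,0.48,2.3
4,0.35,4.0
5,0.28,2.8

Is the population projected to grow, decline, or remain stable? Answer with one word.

growing

R0 = Σ lx·mx = 0 + 0.584 + 0.935 + 1.104 + 1.4 + 0.784 = 4.807
R0 > 1, so the population is growing.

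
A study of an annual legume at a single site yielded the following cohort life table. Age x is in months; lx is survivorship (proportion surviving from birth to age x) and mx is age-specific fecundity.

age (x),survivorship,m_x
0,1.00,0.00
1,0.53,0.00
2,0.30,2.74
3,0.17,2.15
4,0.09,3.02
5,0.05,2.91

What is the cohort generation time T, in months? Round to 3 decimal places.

lx·mx: 0, 0, 0.822, 0.3655, 0.2718, 0.1455 → R0 = 1.6048
x·lx·mx: 0, 0, 1.644, 1.0965, 1.0872, 0.7275 → Σ = 4.5552
T = 4.5552 / 1.6048 = 2.838485… → 2.838

2.838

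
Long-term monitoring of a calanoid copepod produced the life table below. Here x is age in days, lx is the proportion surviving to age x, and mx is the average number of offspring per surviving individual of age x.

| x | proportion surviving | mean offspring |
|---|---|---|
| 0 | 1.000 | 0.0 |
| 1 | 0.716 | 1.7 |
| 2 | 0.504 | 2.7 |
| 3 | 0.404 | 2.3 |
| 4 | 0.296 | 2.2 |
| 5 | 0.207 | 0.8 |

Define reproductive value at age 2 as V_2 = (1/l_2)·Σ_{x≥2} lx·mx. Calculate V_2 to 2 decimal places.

lx·mx for x ≥ 2: 1.3608, 0.9292, 0.6512, 0.1656 → sum = 3.1068
V_2 = 3.1068 / l_2 = 3.1068 / 0.504 = 6.164286… → 6.16

6.16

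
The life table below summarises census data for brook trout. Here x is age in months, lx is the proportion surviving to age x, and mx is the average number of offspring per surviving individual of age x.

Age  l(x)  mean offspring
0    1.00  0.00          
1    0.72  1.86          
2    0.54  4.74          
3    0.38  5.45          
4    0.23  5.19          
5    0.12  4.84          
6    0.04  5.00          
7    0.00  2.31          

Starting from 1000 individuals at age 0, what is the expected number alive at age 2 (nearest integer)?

540

Expected survivors = N0 · l_2 = 1000 × 0.54 = 540 → 540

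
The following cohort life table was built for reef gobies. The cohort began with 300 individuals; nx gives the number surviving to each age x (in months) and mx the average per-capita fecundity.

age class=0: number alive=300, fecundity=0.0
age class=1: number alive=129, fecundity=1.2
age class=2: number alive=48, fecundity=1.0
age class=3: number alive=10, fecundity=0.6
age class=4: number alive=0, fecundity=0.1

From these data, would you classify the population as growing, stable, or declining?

declining

lx = nx/n0 = nx/300: 1, 0.43, 0.16, 0.03333…, 0
R0 = Σ lx·mx = 0 + 0.516 + 0.16 + 0.02… + 0 = 0.696…
R0 < 1, so the population is declining.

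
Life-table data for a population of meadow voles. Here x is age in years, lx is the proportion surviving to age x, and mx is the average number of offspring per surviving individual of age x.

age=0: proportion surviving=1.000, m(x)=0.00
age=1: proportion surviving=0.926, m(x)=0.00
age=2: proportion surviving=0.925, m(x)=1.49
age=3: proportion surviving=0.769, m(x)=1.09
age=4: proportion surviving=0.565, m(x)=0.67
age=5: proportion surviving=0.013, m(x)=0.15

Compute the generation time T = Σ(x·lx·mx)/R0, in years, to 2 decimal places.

lx·mx: 0, 0, 1.37825, 0.83821, 0.37855, 0.00195 → R0 = 2.59696
x·lx·mx: 0, 0, 2.7565, 2.51463, 1.5142, 0.00975 → Σ = 6.79508
T = 6.79508 / 2.59696 = 2.616552… → 2.62

2.62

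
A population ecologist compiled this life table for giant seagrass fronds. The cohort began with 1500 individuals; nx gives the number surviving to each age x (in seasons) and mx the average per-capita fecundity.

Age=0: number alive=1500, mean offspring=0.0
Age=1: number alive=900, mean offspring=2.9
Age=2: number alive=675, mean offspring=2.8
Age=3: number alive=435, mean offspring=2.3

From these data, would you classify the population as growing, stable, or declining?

growing

lx = nx/n0 = nx/1500: 1, 0.6, 0.45, 0.29
R0 = Σ lx·mx = 0 + 1.74 + 1.26 + 0.667 = 3.667
R0 > 1, so the population is growing.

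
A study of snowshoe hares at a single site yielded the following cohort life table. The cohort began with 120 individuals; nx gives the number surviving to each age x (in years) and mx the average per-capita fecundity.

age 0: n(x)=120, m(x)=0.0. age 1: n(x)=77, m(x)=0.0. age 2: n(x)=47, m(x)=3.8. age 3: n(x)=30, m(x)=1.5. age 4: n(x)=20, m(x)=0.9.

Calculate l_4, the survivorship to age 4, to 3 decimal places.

l_4 = n_4/n_0 = 20/120 = 0.166667… → 0.167

0.167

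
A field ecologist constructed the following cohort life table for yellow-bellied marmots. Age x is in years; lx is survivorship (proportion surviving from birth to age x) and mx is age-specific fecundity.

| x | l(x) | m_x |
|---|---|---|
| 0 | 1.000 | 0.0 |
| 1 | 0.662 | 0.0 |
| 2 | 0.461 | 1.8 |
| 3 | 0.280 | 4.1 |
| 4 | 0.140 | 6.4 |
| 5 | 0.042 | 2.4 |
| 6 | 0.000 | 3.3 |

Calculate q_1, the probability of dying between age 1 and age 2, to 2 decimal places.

0.30

q_1 = (l_1 − l_2) / l_1 = (0.662 − 0.461) / 0.662
     = 0.201 / 0.662 = 0.303625… → 0.30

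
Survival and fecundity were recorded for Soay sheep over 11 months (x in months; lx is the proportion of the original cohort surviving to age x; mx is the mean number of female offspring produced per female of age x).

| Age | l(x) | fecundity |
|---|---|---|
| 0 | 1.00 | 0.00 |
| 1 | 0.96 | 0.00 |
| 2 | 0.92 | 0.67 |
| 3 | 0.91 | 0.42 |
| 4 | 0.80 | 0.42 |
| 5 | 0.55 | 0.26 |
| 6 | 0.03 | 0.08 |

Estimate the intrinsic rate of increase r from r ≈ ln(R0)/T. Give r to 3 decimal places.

R0 = Σ lx·mx = 0 + 0 + 0.6164 + 0.3822 + 0.336 + 0.143 + 0.0024 = 1.48
Σ x·lx·mx = 4.4528; T = 4.4528/1.48 = 3.00865…
r ≈ ln(R0)/T = ln(1.48)/3.00865… = 0.13031… → 0.130

0.130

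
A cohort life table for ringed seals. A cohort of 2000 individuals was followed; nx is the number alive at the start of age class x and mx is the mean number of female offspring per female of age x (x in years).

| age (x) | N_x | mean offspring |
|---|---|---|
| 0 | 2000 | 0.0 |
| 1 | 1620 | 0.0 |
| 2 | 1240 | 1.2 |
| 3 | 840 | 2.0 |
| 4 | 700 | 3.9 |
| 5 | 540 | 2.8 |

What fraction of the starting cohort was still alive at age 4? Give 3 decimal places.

l_4 = n_4/n_0 = 700/2000 = 0.35 → 0.350

0.350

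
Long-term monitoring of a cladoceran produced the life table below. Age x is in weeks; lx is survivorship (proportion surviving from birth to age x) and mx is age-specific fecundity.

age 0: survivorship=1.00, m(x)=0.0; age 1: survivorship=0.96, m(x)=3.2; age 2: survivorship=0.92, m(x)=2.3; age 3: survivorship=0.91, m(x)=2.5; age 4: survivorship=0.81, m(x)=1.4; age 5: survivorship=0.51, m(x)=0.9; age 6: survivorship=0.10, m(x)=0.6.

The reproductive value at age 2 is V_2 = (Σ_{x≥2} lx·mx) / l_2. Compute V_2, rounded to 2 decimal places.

6.57

lx·mx for x ≥ 2: 2.116, 2.275, 1.134, 0.459, 0.06 → sum = 6.044
V_2 = 6.044 / l_2 = 6.044 / 0.92 = 6.569565… → 6.57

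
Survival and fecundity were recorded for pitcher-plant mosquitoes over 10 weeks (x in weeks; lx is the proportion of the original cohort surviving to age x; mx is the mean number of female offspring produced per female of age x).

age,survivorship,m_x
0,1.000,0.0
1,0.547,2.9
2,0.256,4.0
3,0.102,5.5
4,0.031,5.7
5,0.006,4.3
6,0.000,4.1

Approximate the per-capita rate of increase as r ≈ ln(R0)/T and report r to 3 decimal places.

0.667

R0 = Σ lx·mx = 0 + 1.5863 + 1.024 + 0.561 + 0.1767 + 0.0258 + 0 = 3.3738
Σ x·lx·mx = 6.1531; T = 6.1531/3.3738 = 1.82379…
r ≈ ln(R0)/T = ln(3.3738)/1.82379… = 0.66677… → 0.667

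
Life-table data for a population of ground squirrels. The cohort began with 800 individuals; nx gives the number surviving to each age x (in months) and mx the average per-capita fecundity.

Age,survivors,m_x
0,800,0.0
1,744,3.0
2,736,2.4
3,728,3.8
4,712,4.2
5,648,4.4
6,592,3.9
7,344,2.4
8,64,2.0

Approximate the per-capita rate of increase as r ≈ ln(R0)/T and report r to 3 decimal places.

lx = nx/n0 = nx/800: 1, 0.93, 0.92, 0.91, 0.89, 0.81, 0.74, 0.43, 0.08
R0 = Σ lx·mx = 0 + 2.79 + 2.208 + 3.458 + 3.738 + 3.564 + 2.886 + 1.032 + 0.16 = 19.836
Σ x·lx·mx = 76.172; T = 76.172/19.836 = 3.84009…
r ≈ ln(R0)/T = ln(19.836)/3.84009… = 0.77798… → 0.778

0.778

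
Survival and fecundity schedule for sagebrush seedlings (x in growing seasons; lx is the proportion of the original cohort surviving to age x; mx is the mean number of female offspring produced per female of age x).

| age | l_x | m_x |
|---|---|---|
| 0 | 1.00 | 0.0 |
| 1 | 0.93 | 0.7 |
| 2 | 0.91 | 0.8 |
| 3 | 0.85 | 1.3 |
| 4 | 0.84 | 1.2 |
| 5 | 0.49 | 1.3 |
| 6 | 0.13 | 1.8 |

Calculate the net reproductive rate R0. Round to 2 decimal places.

lx·mx by age: 0, 0.651, 0.728, 1.105, 1.008, 0.637, 0.234
R0 = Σ lx·mx = 4.363 → 4.36

4.36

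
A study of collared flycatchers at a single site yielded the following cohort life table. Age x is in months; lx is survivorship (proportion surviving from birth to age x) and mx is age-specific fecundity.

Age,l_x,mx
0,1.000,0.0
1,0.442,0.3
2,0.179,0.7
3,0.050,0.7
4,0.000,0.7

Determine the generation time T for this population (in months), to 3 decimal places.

1.667

lx·mx: 0, 0.1326, 0.1253, 0.035, 0 → R0 = 0.2929
x·lx·mx: 0, 0.1326, 0.2506, 0.105, 0 → Σ = 0.4882
T = 0.4882 / 0.2929 = 1.66678… → 1.667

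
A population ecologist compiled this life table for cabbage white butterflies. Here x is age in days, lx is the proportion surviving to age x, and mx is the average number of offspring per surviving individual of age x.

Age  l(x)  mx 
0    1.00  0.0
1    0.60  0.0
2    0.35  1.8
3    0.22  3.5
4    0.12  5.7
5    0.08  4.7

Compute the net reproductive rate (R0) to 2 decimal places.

lx·mx by age: 0, 0, 0.63, 0.77, 0.684, 0.376
R0 = Σ lx·mx = 2.46 → 2.46

2.46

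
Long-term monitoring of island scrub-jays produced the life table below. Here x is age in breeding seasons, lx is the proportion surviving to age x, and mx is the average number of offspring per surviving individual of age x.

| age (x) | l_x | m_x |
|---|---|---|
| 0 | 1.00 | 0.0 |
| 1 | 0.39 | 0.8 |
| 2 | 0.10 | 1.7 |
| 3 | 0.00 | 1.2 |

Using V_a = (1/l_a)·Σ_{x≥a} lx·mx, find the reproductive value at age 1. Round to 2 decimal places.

1.24

lx·mx for x ≥ 1: 0.312, 0.17, 0 → sum = 0.482
V_1 = 0.482 / l_1 = 0.482 / 0.39 = 1.235897… → 1.24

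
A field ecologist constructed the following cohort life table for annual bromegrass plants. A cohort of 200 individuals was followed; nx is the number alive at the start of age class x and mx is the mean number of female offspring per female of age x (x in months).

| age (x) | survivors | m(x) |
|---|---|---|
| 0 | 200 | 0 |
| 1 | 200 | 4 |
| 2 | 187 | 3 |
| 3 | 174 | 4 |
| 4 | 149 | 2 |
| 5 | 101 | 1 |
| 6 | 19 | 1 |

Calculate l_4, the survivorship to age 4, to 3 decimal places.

l_4 = n_4/n_0 = 149/200 = 0.745 → 0.745

0.745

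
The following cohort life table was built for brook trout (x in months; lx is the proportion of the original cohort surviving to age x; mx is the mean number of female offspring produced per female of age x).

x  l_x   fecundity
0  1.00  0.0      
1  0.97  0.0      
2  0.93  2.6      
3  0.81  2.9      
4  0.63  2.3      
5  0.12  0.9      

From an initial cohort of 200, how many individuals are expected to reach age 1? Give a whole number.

194

Expected survivors = N0 · l_1 = 200 × 0.97 = 194 → 194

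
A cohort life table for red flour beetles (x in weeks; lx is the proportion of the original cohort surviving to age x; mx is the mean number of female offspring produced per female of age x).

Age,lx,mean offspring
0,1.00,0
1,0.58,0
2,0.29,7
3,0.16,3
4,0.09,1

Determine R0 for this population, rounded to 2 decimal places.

2.60

lx·mx by age: 0, 0, 2.03, 0.48, 0.09
R0 = Σ lx·mx = 2.6 → 2.60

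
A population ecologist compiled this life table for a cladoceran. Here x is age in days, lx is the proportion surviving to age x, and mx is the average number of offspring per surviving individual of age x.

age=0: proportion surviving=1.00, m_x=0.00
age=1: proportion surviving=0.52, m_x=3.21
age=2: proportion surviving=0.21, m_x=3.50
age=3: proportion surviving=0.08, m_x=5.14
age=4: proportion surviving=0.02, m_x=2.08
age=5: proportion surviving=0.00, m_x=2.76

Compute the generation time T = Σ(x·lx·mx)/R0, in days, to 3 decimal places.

1.589

lx·mx: 0, 1.6692, 0.735, 0.4112, 0.0416, 0 → R0 = 2.857
x·lx·mx: 0, 1.6692, 1.47, 1.2336, 0.1664, 0 → Σ = 4.5392
T = 4.5392 / 2.857 = 1.588799… → 1.589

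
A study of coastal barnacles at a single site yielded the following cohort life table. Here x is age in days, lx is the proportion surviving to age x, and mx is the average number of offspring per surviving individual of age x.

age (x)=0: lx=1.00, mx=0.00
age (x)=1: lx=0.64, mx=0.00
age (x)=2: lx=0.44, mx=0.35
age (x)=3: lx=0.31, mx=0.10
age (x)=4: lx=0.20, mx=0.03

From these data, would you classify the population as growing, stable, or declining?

R0 = Σ lx·mx = 0 + 0 + 0.154 + 0.031 + 0.006 = 0.191
R0 < 1, so the population is declining.

declining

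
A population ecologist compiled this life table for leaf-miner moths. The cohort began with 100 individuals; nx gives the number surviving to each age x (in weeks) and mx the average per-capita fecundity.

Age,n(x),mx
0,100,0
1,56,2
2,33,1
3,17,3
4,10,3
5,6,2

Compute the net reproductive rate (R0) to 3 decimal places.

lx = nx/n0 = nx/100: 1, 0.56, 0.33, 0.17, 0.1, 0.06
lx·mx by age: 0, 1.12, 0.33, 0.51, 0.3, 0.12
R0 = Σ lx·mx = 2.38 → 2.380

2.380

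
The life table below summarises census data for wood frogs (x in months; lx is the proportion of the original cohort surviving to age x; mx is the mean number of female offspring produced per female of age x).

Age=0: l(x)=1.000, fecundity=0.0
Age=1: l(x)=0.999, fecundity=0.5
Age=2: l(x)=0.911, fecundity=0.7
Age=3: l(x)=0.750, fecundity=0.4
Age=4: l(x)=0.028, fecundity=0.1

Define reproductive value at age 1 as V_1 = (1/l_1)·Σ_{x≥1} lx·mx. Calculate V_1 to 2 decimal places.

1.44

lx·mx for x ≥ 1: 0.4995, 0.6377, 0.3, 0.0028 → sum = 1.44
V_1 = 1.44 / l_1 = 1.44 / 0.999 = 1.441441… → 1.44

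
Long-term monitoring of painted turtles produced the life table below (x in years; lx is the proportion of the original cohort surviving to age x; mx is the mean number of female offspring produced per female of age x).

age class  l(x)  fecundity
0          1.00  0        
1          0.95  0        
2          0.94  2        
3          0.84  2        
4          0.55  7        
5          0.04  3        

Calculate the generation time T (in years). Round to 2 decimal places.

3.29

lx·mx: 0, 0, 1.88, 1.68, 3.85, 0.12 → R0 = 7.53
x·lx·mx: 0, 0, 3.76, 5.04, 15.4, 0.6 → Σ = 24.8
T = 24.8 / 7.53 = 3.293493… → 3.29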